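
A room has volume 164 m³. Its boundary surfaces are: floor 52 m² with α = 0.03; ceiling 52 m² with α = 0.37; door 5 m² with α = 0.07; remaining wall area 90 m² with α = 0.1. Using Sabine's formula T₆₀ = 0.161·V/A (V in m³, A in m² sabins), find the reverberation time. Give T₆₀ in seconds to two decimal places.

0.88 s

Total absorption A = 52·0.03 + 52·0.37 + 5·0.07 + 90·0.1 = 30.15 m² sabins.
T₆₀ = 0.161 × 164 / 30.15 = 0.876 s.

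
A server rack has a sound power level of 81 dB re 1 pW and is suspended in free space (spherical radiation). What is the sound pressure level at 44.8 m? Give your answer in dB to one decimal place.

L_p = L_w − 10·log₁₀(4π·r²) with r = 44.8 m.
4π·r² = 2.522e+04 m², 10·log₁₀ of that is 44.018 dB.
L_p = 81 − 44.018 = 36.98 dB.

37.0 dB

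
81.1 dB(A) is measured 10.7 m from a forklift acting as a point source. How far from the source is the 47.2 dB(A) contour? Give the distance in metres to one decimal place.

The 33.9 dB drop corresponds to a distance ratio of 10^(33.9/20) for a point source.
r₂ = 10.7·10^((81.1−47.2)/20) = 10.7·10^(33.9/20) = 530.13 m.

530.1 m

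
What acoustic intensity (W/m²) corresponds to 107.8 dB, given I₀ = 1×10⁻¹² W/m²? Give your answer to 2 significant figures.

I = I₀·10^(L/10) = 10⁻¹² × 10^(107.8/10) = 10^(-1.220).

0.060 W/m²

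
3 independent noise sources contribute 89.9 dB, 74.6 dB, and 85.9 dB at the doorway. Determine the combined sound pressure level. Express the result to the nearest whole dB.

91 dB

Incoherent sources combine by intensity addition: L_total = 10·log₁₀(Σ 10^(L_i/10)).
Σ 10^(L/10) = 10^(89.9/10) + 10^(74.6/10) + 10^(85.9/10) = 1.395e+09.
L_total = 10·log₁₀(1.395e+09) = 91.45 dB.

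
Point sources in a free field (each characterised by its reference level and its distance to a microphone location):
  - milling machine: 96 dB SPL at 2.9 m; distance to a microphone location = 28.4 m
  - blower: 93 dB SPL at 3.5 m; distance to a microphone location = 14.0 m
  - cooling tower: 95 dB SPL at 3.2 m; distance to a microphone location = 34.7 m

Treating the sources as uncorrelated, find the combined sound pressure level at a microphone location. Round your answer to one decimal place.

Propagate each source to the receiver with L = L_ref − 20·log₁₀(r/r_ref), then add intensities.
milling machine: 96 − 20·log₁₀(28.4/2.9) = 96 − 19.82 = 76.18 dB SPL.
blower: 93 − 20·log₁₀(14.0/3.5) = 93 − 12.04 = 80.96 dB SPL.
cooling tower: 95 − 20·log₁₀(34.7/3.2) = 95 − 20.70 = 74.30 dB SPL.
Σ 10^(L/10) = 1.931e+08 → L_total = 10·log₁₀(1.931e+08) = 82.86 dB SPL.

82.9 dB SPL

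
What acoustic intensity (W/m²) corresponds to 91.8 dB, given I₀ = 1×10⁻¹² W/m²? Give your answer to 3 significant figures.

L = 10·log₁₀(I/I₀) ⇒ I = I₀·10^(L/10) = 10⁻¹² × 10^9.18.

0.00151 W/m²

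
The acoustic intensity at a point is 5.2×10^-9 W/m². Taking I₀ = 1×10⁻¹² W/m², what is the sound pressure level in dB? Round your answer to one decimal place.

37.2 dB

L = 10·log₁₀(I/I₀) = 10·log₁₀(5.2×10^-9/10⁻¹²) = 10·log₁₀(5.2×10^3).
L = 10·(0.7160 + 3) = 37.16 dB.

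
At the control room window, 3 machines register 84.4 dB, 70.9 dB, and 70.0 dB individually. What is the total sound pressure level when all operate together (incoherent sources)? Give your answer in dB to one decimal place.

Incoherent sources combine by intensity addition: L_total = 10·log₁₀(Σ 10^(L_i/10)).
Σ 10^(L/10) = 10^(84.4/10) + 10^(70.9/10) + 10^(70.0/10) = 2.977e+08.
L_total = 10·log₁₀(2.977e+08) = 84.74 dB.

84.7 dB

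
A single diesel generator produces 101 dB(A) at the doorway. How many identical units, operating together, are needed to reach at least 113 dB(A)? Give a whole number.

16

N identical sources give L₁ + 10·log₁₀ N, so require 10·log₁₀ N ≥ 113 − 101 = 12.0 dB.
N ≥ 10^(12.0/10) = 15.849, so N = 16.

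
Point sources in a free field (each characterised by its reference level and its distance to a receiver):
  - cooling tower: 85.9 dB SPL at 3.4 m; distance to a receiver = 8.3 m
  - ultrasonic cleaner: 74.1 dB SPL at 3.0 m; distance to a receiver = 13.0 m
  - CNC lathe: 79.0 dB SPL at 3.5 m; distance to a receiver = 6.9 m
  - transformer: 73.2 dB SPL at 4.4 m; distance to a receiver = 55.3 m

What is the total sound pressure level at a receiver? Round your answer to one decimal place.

Propagate each source to the receiver with L = L_ref − 20·log₁₀(r/r_ref), then add intensities.
cooling tower: 85.9 − 20·log₁₀(8.3/3.4) = 85.9 − 7.75 = 78.15 dB SPL.
ultrasonic cleaner: 74.1 − 20·log₁₀(13.0/3.0) = 74.1 − 12.74 = 61.36 dB SPL.
CNC lathe: 79.0 − 20·log₁₀(6.9/3.5) = 79.0 − 5.90 = 73.10 dB SPL.
transformer: 73.2 − 20·log₁₀(55.3/4.4) = 73.2 − 21.99 = 51.21 dB SPL.
Σ 10^(L/10) = 8.722e+07 → L_total = 10·log₁₀(8.722e+07) = 79.41 dB SPL.

79.4 dB SPL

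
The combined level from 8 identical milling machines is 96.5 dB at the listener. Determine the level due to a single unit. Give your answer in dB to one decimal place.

87.5 dB

For N identical incoherent sources L_total = L₁ + 10·log₁₀ N, so L₁ = 96.5 − 10·log₁₀(8) = 96.5 − 9.031.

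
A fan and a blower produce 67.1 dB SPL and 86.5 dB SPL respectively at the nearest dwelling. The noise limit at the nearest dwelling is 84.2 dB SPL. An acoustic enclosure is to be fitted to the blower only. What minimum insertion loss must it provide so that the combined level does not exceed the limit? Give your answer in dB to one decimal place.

Everything except the blower sums to 10^(67.1/10) = 5.129e+06 in linear terms, 67.10 dB SPL.
To meet 84.2 dB SPL overall, the treated blower may contribute at most 10^(84.2/10) − 5.129e+06 = 2.579e+08, i.e. 84.11 dB SPL.
Required insertion loss = 86.5 − 84.11 = 2.39 dB.

2.4 dB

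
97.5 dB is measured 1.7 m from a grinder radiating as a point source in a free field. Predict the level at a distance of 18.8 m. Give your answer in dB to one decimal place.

76.6 dB

Point-source attenuation: ΔL = 20·log₁₀(r₂/r₁) = 20·log₁₀(18.8/1.7) = 20.874 dB.
L₂ = 97.5 − 20·log₁₀(18.8/1.7) = 97.5 − 20.874 = 76.63 dB.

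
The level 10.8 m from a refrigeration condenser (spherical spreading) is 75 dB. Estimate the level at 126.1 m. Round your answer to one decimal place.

Spherical spreading from a point source gives a 20·log₁₀(r₂/r₁) drop.
L₂ = 75 − 20·log₁₀(126.1/10.8) = 75 − 21.346 = 53.65 dB.

53.7 dB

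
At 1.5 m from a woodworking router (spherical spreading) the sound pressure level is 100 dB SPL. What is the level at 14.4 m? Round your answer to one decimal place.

Spherical spreading from a point source gives a 20·log₁₀(r₂/r₁) drop.
L₂ = 100 − 20·log₁₀(14.4/1.5) = 100 − 19.645 = 80.35 dB SPL.

80.4 dB SPL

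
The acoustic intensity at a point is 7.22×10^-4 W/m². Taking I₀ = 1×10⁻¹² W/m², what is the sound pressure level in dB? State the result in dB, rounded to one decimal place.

88.6 dB

I/I₀ = 7.22×10^-4/10⁻¹² = 7.22×10^8, and L = 10·log₁₀(I/I₀).
L = 10·(0.8585 + 8) = 88.59 dB.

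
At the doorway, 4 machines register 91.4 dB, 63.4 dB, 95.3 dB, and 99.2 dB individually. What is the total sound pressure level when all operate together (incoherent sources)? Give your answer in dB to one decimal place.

101.2 dB

For uncorrelated sources the intensities add, so convert each level to linear form, sum, and take 10·log₁₀ of the total.
Σ 10^(L/10) = 10^(91.4/10) + 10^(63.4/10) + 10^(95.3/10) + 10^(99.2/10) = 1.309e+10.
L_total = 10·log₁₀(1.309e+10) = 101.17 dB.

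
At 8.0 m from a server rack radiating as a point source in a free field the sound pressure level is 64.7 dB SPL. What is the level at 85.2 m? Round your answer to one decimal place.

Point-source attenuation: ΔL = 20·log₁₀(r₂/r₁) = 20·log₁₀(85.2/8.0) = 20.547 dB.
L₂ = 64.7 − 20·log₁₀(85.2/8.0) = 64.7 − 20.547 = 44.15 dB SPL.

44.2 dB SPL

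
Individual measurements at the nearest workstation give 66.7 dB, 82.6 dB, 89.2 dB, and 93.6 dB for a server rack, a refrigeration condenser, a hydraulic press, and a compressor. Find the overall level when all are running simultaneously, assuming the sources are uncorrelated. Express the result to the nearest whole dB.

For uncorrelated sources the intensities add, so convert each level to linear form, sum, and take 10·log₁₀ of the total.
Σ 10^(L/10) = 10^(66.7/10) + 10^(82.6/10) + 10^(89.2/10) + 10^(93.6/10) = 3.309e+09.
L_total = 10·log₁₀(3.309e+09) = 95.20 dB.

95 dB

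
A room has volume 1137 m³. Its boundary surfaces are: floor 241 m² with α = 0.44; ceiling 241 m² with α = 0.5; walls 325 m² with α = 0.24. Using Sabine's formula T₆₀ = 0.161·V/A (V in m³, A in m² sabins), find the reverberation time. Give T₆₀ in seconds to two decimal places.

Summing Sᵢαᵢ: 241·0.44 + 241·0.5 + 325·0.24 = 304.54 m².
T₆₀ = 0.161 × 1137 / 304.54 = 0.601 s.

0.60 s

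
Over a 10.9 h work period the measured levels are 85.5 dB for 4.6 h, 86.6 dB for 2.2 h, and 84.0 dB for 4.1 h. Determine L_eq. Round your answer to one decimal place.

The energy average is taken in the linear domain: L_eq = 10·log₁₀[(Σ tᵢ·10^(Lᵢ/10))/T], T = 10.9 h.
Σ tᵢ·10^(Lᵢ/10) = 4.6·10^(85.5/10) + 2.2·10^(86.6/10) + 4.1·10^(84.0/10) = 3.668e+09.
L_eq = 10·log₁₀(3.668e+09/10.9) = 85.27 dB.

85.3 dB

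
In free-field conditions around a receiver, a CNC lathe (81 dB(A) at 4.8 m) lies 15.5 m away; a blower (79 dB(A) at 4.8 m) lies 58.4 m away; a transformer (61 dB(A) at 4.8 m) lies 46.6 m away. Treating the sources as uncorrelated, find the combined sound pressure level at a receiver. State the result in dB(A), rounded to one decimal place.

Apply inverse-square spreading to bring every level to the receiver, then sum 10^(L/10).
CNC lathe: 81 − 20·log₁₀(15.5/4.8) = 81 − 10.18 = 70.82 dB(A).
blower: 79 − 20·log₁₀(58.4/4.8) = 79 − 21.70 = 57.30 dB(A).
transformer: 61 − 20·log₁₀(46.6/4.8) = 61 − 19.74 = 41.26 dB(A).
Σ 10^(L/10) = 1.262e+07 → L_total = 10·log₁₀(1.262e+07) = 71.01 dB(A).

71.0 dB(A)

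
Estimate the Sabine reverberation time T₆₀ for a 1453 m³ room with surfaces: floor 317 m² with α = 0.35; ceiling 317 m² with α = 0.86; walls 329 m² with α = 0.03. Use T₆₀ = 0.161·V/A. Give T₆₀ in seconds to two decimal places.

A = Σ Sᵢαᵢ = 317·0.35 + 317·0.86 + 329·0.03 = 393.44 m².
T₆₀ = 0.161 × 1453 / 393.44 = 0.595 s.

0.59 s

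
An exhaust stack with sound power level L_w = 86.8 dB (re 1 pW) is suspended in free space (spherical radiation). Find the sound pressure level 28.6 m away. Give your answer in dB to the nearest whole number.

The power spreads over a sphere of area 4π·r², so L_p = L_w − 10·log₁₀(4π·r²).
4π·r² = 1.028e+04 m², 10·log₁₀ of that is 40.119 dB.
L_p = 86.8 − 40.119 = 46.68 dB.

47 dB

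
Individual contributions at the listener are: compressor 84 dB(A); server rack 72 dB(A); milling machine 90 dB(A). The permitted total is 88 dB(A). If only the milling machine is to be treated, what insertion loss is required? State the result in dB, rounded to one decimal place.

4.4 dB

Everything except the milling machine sums to 10^(84/10) + 10^(72/10) = 2.670e+08 in linear terms, 84.27 dB(A).
To meet 88 dB(A) overall, the treated milling machine may contribute at most 10^(88/10) − 2.670e+08 = 3.639e+08, i.e. 85.61 dB(A).
Required insertion loss = 90 − 85.61 = 4.39 dB.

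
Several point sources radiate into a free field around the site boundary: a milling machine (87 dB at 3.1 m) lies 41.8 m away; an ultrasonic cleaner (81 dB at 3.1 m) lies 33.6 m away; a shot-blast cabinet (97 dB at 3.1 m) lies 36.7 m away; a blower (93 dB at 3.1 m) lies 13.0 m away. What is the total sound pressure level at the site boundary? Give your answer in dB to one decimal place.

81.8 dB

Propagate each source to the receiver with L = L_ref − 20·log₁₀(r/r_ref), then add intensities.
milling machine: 87 − 20·log₁₀(41.8/3.1) = 87 − 22.60 = 64.40 dB.
ultrasonic cleaner: 81 − 20·log₁₀(33.6/3.1) = 81 − 20.70 = 60.30 dB.
shot-blast cabinet: 97 − 20·log₁₀(36.7/3.1) = 97 − 21.47 = 75.53 dB.
blower: 93 − 20·log₁₀(13.0/3.1) = 93 − 12.45 = 80.55 dB.
Σ 10^(L/10) = 1.530e+08 → L_total = 10·log₁₀(1.530e+08) = 81.85 dB.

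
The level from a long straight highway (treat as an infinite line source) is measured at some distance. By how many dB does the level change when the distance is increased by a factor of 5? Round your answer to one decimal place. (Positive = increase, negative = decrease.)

With cylindrical spreading the level changes by −10·log₁₀(r₂/r₁).
ΔL = −10·log₁₀(5) = -6.99 dB.

-7.0 dB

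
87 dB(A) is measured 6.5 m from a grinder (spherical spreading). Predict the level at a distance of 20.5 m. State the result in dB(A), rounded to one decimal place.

Point-source attenuation: ΔL = 20·log₁₀(r₂/r₁) = 20·log₁₀(20.5/6.5) = 9.977 dB.
L₂ = 87 − 20·log₁₀(20.5/6.5) = 87 − 9.977 = 77.02 dB(A).

77.0 dB(A)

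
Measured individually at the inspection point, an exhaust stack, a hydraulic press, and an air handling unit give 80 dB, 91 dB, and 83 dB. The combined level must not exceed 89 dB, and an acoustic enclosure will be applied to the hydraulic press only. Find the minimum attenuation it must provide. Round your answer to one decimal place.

4.1 dB

Everything except the hydraulic press sums to 10^(80/10) + 10^(83/10) = 2.995e+08 in linear terms, 84.76 dB.
The limit corresponds to 10^(89/10) = 7.943e+08; subtracting the fixed part leaves 4.948e+08 for the hydraulic press, i.e. 86.94 dB.
Required insertion loss = 91 − 86.94 = 4.06 dB.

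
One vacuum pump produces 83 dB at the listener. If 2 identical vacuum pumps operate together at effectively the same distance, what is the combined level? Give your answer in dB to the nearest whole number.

86 dB

L_total = L₁ + 10·log₁₀ N for N identical incoherent sources.
L_total = 83 + 10·log₁₀(2) = 83 + 3.010 = 86.01 dB.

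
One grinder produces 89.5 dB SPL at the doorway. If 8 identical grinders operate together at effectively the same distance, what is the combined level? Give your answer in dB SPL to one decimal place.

98.5 dB SPL

L_total = L₁ + 10·log₁₀ N for N identical incoherent sources.
L_total = 89.5 + 10·log₁₀(8) = 89.5 + 9.031 = 98.53 dB SPL.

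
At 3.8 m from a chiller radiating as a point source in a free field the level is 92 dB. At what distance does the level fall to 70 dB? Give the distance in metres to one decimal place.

Point-source spreading drops the level by 20·log₁₀(r₂/r₁); inverting, r₂/r₁ = 10^(ΔL/20).
r₂ = 3.8·10^((92−70)/20) = 3.8·10^(22.0/20) = 47.84 m.

47.8 m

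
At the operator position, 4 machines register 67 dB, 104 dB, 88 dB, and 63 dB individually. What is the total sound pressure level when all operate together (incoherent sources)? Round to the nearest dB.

Incoherent sources combine by intensity addition: L_total = 10·log₁₀(Σ 10^(L_i/10)).
Σ 10^(L/10) = 10^(67/10) + 10^(104/10) + 10^(88/10) + 10^(63/10) = 2.576e+10.
L_total = 10·log₁₀(2.576e+10) = 104.11 dB.

104 dB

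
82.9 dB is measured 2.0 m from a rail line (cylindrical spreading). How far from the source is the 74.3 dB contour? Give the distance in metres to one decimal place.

For a line source L₁ − L₂ = 10·log₁₀(r₂/r₁), so r₂ = r₁·10^((L₁−L₂)/10).
r₂ = 2.0·10^((82.9−74.3)/10) = 2.0·10^(8.6/10) = 14.49 m.

14.5 m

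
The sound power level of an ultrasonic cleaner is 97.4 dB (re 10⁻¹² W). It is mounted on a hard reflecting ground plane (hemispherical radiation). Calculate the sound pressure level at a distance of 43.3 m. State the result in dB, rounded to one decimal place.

56.7 dB

Free-field hemispherical radiation: L_p = L_w − 10·log₁₀(2π·r²), r = 43.3 m.
2π·r² = 1.178e+04 m², 10·log₁₀ of that is 40.712 dB.
L_p = 97.4 − 40.712 = 56.69 dB.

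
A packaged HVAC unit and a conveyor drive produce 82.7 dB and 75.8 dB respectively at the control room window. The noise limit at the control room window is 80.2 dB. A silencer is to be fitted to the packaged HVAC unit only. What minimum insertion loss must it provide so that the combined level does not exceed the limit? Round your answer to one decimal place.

4.5 dB

Fixed contribution from the other source: Σ 10^(L/10) = 10^(75.8/10) = 3.802e+07 (75.80 dB).
To meet 80.2 dB overall, the treated packaged HVAC unit may contribute at most 10^(80.2/10) − 3.802e+07 = 6.669e+07, i.e. 78.24 dB.
Required insertion loss = 82.7 − 78.24 = 4.46 dB.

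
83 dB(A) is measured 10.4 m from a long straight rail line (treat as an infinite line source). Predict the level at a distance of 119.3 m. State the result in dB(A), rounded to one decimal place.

For a line source, L₂ = L₁ − 10·log₁₀(r₂/r₁).
L₂ = 83 − 10·log₁₀(119.3/10.4) = 83 − 10.596 = 72.40 dB(A).

72.4 dB(A)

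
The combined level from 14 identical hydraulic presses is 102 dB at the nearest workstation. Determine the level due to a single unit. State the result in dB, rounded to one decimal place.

Dividing the total intensity by 14 lowers the level by 10·log₁₀ 14 = 11.461 dB: L₁ = 102 − 11.461.

90.5 dB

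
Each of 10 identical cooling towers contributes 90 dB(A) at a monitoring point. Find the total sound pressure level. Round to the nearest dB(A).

100 dB(A)

N identical incoherent sources raise the level by 10·log₁₀ N.
L_total = 90 + 10·log₁₀(10) = 90 + 10.000 = 100.00 dB(A).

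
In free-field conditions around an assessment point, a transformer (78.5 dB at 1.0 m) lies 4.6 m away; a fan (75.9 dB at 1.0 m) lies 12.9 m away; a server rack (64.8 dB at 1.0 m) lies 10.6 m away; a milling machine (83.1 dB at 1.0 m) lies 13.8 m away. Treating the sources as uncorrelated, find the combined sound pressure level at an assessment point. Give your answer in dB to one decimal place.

First find each source's level at the receiver (point-source: −20·log₁₀(r/r_ref)), then combine on an intensity basis.
transformer: 78.5 − 20·log₁₀(4.6/1.0) = 78.5 − 13.26 = 65.24 dB.
fan: 75.9 − 20·log₁₀(12.9/1.0) = 75.9 − 22.21 = 53.69 dB.
server rack: 64.8 − 20·log₁₀(10.6/1.0) = 64.8 − 20.51 = 44.29 dB.
milling machine: 83.1 − 20·log₁₀(13.8/1.0) = 83.1 − 22.80 = 60.30 dB.
Σ 10^(L/10) = 4.678e+06 → L_total = 10·log₁₀(4.678e+06) = 66.70 dB.

66.7 dB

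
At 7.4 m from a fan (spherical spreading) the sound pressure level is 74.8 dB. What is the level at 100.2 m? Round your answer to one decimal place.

52.2 dB

Spherical spreading from a point source gives a 20·log₁₀(r₂/r₁) drop.
L₂ = 74.8 − 20·log₁₀(100.2/7.4) = 74.8 − 22.633 = 52.17 dB.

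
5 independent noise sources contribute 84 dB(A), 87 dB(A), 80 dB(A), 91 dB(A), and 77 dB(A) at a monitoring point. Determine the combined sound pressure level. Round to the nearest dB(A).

93 dB(A)

Incoherent sources combine by intensity addition: L_total = 10·log₁₀(Σ 10^(L_i/10)).
Σ 10^(L/10) = 10^(84/10) + 10^(87/10) + 10^(80/10) + 10^(91/10) + 10^(77/10) = 2.161e+09.
L_total = 10·log₁₀(2.161e+09) = 93.35 dB(A).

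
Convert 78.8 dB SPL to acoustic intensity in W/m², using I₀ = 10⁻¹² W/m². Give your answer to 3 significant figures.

7.59e-05 W/m²

L = 10·log₁₀(I/I₀) ⇒ I = I₀·10^(L/10) = 10⁻¹² × 10^7.88.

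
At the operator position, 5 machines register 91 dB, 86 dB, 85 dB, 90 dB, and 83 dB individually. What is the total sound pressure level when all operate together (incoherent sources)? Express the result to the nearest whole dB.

95 dB

For uncorrelated sources the intensities add, so convert each level to linear form, sum, and take 10·log₁₀ of the total.
Σ 10^(L/10) = 10^(91/10) + 10^(86/10) + 10^(85/10) + 10^(90/10) + 10^(83/10) = 3.173e+09.
L_total = 10·log₁₀(3.173e+09) = 95.01 dB.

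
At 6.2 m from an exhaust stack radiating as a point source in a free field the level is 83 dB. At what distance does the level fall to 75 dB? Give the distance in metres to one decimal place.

15.6 m

The 8.0 dB drop corresponds to a distance ratio of 10^(8.0/20) for a point source.
r₂ = 6.2·10^((83−75)/20) = 6.2·10^(8.0/20) = 15.57 m.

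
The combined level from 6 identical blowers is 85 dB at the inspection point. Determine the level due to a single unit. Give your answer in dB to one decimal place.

6 equal contributions raise the level by 10·log₁₀ 6 = 7.782 dB, so each unit alone gives 85 − 7.782.

77.2 dB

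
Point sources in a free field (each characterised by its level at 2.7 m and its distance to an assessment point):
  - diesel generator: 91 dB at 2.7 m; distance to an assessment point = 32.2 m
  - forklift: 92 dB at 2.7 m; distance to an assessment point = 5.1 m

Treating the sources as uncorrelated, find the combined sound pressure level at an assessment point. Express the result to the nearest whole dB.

Propagate each source to the receiver with L = L_ref − 20·log₁₀(r/r_ref), then add intensities.
diesel generator: 91 − 20·log₁₀(32.2/2.7) = 91 − 21.53 = 69.47 dB.
forklift: 92 − 20·log₁₀(5.1/2.7) = 92 − 5.52 = 86.48 dB.
Σ 10^(L/10) = 4.531e+08 → L_total = 10·log₁₀(4.531e+08) = 86.56 dB.

87 dB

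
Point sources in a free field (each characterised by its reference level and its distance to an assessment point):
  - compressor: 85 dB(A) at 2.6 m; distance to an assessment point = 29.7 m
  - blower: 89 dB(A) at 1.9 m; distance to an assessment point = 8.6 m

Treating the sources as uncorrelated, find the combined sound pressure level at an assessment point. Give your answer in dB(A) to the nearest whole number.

Propagate each source to the receiver with L = L_ref − 20·log₁₀(r/r_ref), then add intensities.
compressor: 85 − 20·log₁₀(29.7/2.6) = 85 − 21.16 = 63.84 dB(A).
blower: 89 − 20·log₁₀(8.6/1.9) = 89 − 13.11 = 75.89 dB(A).
Σ 10^(L/10) = 4.119e+07 → L_total = 10·log₁₀(4.119e+07) = 76.15 dB(A).

76 dB(A)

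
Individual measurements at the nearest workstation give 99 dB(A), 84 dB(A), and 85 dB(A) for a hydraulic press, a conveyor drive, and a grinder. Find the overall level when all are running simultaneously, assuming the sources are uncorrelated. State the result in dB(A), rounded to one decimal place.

99.3 dB(A)

Incoherent sources combine by intensity addition: L_total = 10·log₁₀(Σ 10^(L_i/10)).
Σ 10^(L/10) = 10^(99/10) + 10^(84/10) + 10^(85/10) = 8.511e+09.
L_total = 10·log₁₀(8.511e+09) = 99.30 dB(A).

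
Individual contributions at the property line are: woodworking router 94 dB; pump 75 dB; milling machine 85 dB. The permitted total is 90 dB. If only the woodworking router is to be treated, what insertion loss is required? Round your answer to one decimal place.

5.9 dB

Everything except the woodworking router sums to 10^(75/10) + 10^(85/10) = 3.479e+08 in linear terms, 85.41 dB.
To meet 90 dB overall, the treated woodworking router may contribute at most 10^(90/10) − 3.479e+08 = 6.521e+08, i.e. 88.14 dB.
Required insertion loss = 94 − 88.14 = 5.86 dB.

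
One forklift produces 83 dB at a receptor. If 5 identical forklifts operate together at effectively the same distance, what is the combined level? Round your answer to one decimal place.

With 5 equal, uncorrelated contributions the intensity is 5× that of one unit, giving a rise of 10·log₁₀ 5.
L_total = 83 + 10·log₁₀(5) = 83 + 6.990 = 89.99 dB.

90.0 dB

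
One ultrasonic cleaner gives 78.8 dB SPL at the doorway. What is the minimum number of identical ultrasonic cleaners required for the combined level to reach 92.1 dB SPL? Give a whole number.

22

Need L₁ + 10·log₁₀ N ≥ 92.1, i.e. log₁₀ N ≥ 1.33.
N ≥ 10^(13.3/10) = 21.380, so N = 22.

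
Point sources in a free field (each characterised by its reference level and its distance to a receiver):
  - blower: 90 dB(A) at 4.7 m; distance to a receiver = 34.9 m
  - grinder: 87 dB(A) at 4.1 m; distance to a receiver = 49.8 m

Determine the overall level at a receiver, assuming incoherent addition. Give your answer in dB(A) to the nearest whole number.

73 dB(A)

Propagate each source to the receiver with L = L_ref − 20·log₁₀(r/r_ref), then add intensities.
blower: 90 − 20·log₁₀(34.9/4.7) = 90 − 17.41 = 72.59 dB(A).
grinder: 87 − 20·log₁₀(49.8/4.1) = 87 − 21.69 = 65.31 dB(A).
Σ 10^(L/10) = 2.153e+07 → L_total = 10·log₁₀(2.153e+07) = 73.33 dB(A).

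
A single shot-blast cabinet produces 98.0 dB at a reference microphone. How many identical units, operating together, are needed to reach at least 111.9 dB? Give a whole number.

25

Need L₁ + 10·log₁₀ N ≥ 111.9, i.e. log₁₀ N ≥ 1.39.
N ≥ 10^(13.9/10) = 24.547, so N = 25.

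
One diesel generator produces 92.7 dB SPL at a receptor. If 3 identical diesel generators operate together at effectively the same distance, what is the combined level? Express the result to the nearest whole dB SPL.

97 dB SPL

L_total = L₁ + 10·log₁₀ N for N identical incoherent sources.
L_total = 92.7 + 10·log₁₀(3) = 92.7 + 4.771 = 97.47 dB SPL.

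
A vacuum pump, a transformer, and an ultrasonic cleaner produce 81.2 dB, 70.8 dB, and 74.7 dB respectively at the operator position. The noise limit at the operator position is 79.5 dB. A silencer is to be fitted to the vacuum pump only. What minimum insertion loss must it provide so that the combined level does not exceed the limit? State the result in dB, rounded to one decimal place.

4.4 dB

The untreated sources together contribute 10^(70.8/10) + 10^(74.7/10) = 4.153e+07, i.e. 76.18 dB.
The limit corresponds to 10^(79.5/10) = 8.913e+07; subtracting the fixed part leaves 4.759e+07 for the vacuum pump, i.e. 76.78 dB.
Required insertion loss = 81.2 − 76.78 = 4.42 dB.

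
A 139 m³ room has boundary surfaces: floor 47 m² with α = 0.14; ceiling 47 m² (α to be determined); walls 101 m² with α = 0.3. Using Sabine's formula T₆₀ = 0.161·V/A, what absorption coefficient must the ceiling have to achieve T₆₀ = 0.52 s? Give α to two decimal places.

A = 0.161·V/T₆₀ = 0.161·139/0.52 = 43.04 m² sabins.
Absorption from the other surfaces = 47·0.14 + 101·0.3 = 36.88 m², so the ceiling must supply 6.16 m² over 47 m².
α = 6.16/47 = 0.131.

0.13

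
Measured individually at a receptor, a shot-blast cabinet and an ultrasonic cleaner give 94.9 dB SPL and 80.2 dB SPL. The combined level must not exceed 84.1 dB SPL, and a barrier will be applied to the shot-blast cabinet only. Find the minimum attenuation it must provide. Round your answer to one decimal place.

Everything except the shot-blast cabinet sums to 10^(80.2/10) = 1.047e+08 in linear terms, 80.20 dB SPL.
To meet 84.1 dB SPL overall, the treated shot-blast cabinet may contribute at most 10^(84.1/10) − 1.047e+08 = 1.523e+08, i.e. 81.83 dB SPL.
Required insertion loss = 94.9 − 81.83 = 13.07 dB.

13.1 dB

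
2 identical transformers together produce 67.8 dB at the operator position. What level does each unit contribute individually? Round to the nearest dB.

65 dB

Dividing the total intensity by 2 lowers the level by 10·log₁₀ 2 = 3.010 dB: L₁ = 67.8 − 3.010.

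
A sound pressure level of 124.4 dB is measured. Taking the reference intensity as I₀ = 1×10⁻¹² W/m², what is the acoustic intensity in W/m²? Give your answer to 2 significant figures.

I/I₀ = 10^(124.4/10) = 2.754e+12, so I = 2.754e+12 × 10⁻¹² W/m².

2.8 W/m²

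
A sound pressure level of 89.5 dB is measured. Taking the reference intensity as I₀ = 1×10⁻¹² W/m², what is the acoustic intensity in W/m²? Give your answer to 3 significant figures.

0.000891 W/m²

L = 10·log₁₀(I/I₀) ⇒ I = I₀·10^(L/10) = 10⁻¹² × 10^8.95.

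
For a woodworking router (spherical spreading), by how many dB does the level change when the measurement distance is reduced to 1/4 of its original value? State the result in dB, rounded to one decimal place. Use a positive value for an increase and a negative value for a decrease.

With spherical spreading the level changes by −20·log₁₀(r₂/r₁).
ΔL = −20·log₁₀(0.25) = +12.04 dB.

+12.0 dB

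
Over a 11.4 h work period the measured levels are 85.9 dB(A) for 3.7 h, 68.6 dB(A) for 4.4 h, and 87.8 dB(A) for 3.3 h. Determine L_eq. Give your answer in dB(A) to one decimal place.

84.8 dB(A)

Weight each interval's intensity by its duration and average over T = 11.4 h:
Σ tᵢ·10^(Lᵢ/10) = 3.7·10^(85.9/10) + 4.4·10^(68.6/10) + 3.3·10^(87.8/10) = 3.460e+09.
L_eq = 10·log₁₀(3.460e+09/11.4) = 84.82 dB(A).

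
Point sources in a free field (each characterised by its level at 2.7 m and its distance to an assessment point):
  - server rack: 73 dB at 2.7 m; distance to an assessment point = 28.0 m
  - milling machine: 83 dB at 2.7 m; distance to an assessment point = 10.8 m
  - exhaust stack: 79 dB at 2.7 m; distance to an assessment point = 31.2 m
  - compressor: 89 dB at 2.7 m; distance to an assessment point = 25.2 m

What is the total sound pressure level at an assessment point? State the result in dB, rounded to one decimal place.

First find each source's level at the receiver (point-source: −20·log₁₀(r/r_ref)), then combine on an intensity basis.
server rack: 73 − 20·log₁₀(28.0/2.7) = 73 − 20.32 = 52.68 dB.
milling machine: 83 − 20·log₁₀(10.8/2.7) = 83 − 12.04 = 70.96 dB.
exhaust stack: 79 − 20·log₁₀(31.2/2.7) = 79 − 21.26 = 57.74 dB.
compressor: 89 − 20·log₁₀(25.2/2.7) = 89 − 19.40 = 69.60 dB.
Σ 10^(L/10) = 2.237e+07 → L_total = 10·log₁₀(2.237e+07) = 73.50 dB.

73.5 dB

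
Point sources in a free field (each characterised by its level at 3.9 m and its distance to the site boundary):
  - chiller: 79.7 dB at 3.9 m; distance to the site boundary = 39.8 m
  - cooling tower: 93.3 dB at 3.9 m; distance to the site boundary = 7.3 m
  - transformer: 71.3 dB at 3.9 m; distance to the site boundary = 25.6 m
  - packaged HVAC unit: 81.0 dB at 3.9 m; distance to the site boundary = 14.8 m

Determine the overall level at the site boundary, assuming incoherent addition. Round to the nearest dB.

88 dB

Apply inverse-square spreading to bring every level to the receiver, then sum 10^(L/10).
chiller: 79.7 − 20·log₁₀(39.8/3.9) = 79.7 − 20.18 = 59.52 dB.
cooling tower: 93.3 − 20·log₁₀(7.3/3.9) = 93.3 − 5.45 = 87.85 dB.
transformer: 71.3 − 20·log₁₀(25.6/3.9) = 71.3 − 16.34 = 54.96 dB.
packaged HVAC unit: 81.0 − 20·log₁₀(14.8/3.9) = 81.0 − 11.58 = 69.42 dB.
Σ 10^(L/10) = 6.202e+08 → L_total = 10·log₁₀(6.202e+08) = 87.93 dB.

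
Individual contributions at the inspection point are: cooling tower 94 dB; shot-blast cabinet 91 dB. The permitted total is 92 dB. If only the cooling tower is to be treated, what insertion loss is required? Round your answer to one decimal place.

Fixed contribution from the other source: Σ 10^(L/10) = 10^(91/10) = 1.259e+09 (91.00 dB).
The limit corresponds to 10^(92/10) = 1.585e+09; subtracting the fixed part leaves 3.260e+08 for the cooling tower, i.e. 85.13 dB.
So the cooling tower must be reduced from 94 to 85.13 dB: IL = 8.87 dB.

8.9 dB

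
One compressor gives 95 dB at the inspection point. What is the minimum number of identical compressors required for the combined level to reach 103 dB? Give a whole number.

7

N identical sources give L₁ + 10·log₁₀ N, so require 10·log₁₀ N ≥ 103 − 95 = 8.0 dB.
N ≥ 10^(8.0/10) = 6.310, so N = 7.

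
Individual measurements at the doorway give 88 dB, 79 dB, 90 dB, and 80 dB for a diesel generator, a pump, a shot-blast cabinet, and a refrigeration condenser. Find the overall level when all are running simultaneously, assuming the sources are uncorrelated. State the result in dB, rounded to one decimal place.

92.6 dB

Incoherent sources combine by intensity addition: L_total = 10·log₁₀(Σ 10^(L_i/10)).
Σ 10^(L/10) = 10^(88/10) + 10^(79/10) + 10^(90/10) + 10^(80/10) = 1.810e+09.
L_total = 10·log₁₀(1.810e+09) = 92.58 dB.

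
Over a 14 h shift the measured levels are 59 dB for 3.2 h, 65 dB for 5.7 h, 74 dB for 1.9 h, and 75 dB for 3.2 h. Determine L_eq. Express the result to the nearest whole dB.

71 dB

The energy average is taken in the linear domain: L_eq = 10·log₁₀[(Σ tᵢ·10^(Lᵢ/10))/T], T = 14 h.
Σ tᵢ·10^(Lᵢ/10) = 3.2·10^(59/10) + 5.7·10^(65/10) + 1.9·10^(74/10) + 3.2·10^(75/10) = 1.695e+08.
L_eq = 10·log₁₀(1.695e+08/14) = 70.83 dB.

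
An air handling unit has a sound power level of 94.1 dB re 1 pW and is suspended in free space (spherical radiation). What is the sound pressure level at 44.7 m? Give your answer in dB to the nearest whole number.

The power spreads over a sphere of area 4π·r², so L_p = L_w − 10·log₁₀(4π·r²).
4π·r² = 2.511e+04 m², 10·log₁₀ of that is 43.998 dB.
L_p = 94.1 − 43.998 = 50.10 dB.

50 dB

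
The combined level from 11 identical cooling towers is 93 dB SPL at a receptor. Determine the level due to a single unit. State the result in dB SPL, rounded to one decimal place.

For N identical incoherent sources L_total = L₁ + 10·log₁₀ N, so L₁ = 93 − 10·log₁₀(11) = 93 − 10.414.

82.6 dB SPL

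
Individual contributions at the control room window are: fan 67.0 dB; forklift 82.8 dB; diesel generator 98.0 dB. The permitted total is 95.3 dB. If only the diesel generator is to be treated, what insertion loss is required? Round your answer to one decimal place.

3.0 dB

The untreated sources together contribute 10^(67.0/10) + 10^(82.8/10) = 1.956e+08, i.e. 82.91 dB.
The limit corresponds to 10^(95.3/10) = 3.388e+09; subtracting the fixed part leaves 3.193e+09 for the diesel generator, i.e. 95.04 dB.
Required insertion loss = 98.0 − 95.04 = 2.96 dB.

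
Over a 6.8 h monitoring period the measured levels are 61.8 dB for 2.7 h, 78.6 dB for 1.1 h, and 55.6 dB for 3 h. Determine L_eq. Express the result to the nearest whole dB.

71 dB

L_eq = 10·log₁₀[(1/T)·Σ tᵢ·10^(Lᵢ/10)] with T = 6.8 h.
Σ tᵢ·10^(Lᵢ/10) = 2.7·10^(61.8/10) + 1.1·10^(78.6/10) + 3·10^(55.6/10) = 8.486e+07.
L_eq = 10·log₁₀(8.486e+07/6.8) = 70.96 dB.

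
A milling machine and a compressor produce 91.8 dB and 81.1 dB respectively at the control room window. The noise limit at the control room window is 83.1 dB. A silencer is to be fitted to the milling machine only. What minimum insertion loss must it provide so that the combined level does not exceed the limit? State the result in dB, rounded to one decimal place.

13.0 dB

The untreated sources together contribute 10^(81.1/10) = 1.288e+08, i.e. 81.10 dB.
To meet 83.1 dB overall, the treated milling machine may contribute at most 10^(83.1/10) − 1.288e+08 = 7.535e+07, i.e. 78.77 dB.
So the milling machine must be reduced from 91.8 to 78.77 dB: IL = 13.03 dB.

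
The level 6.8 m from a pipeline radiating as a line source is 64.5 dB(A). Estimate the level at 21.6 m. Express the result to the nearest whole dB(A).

Cylindrical spreading from a line source gives a 10·log₁₀(r₂/r₁) drop.
L₂ = 64.5 − 10·log₁₀(21.6/6.8) = 64.5 − 5.019 = 59.48 dB(A).

59 dB(A)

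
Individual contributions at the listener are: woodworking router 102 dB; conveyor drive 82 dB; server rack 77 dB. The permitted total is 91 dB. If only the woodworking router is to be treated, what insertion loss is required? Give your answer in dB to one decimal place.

Fixed contribution from the other sources: Σ 10^(L/10) = 10^(82/10) + 10^(77/10) = 2.086e+08 (83.19 dB).
The limit corresponds to 10^(91/10) = 1.259e+09; subtracting the fixed part leaves 1.050e+09 for the woodworking router, i.e. 90.21 dB.
Required insertion loss = 102 − 90.21 = 11.79 dB.

11.8 dB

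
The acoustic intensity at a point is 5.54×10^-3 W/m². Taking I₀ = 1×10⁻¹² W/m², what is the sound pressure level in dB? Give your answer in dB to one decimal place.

I/I₀ = 5.54×10^-3/10⁻¹² = 5.54×10^9, and L = 10·log₁₀(I/I₀).
L = 10·(0.7435 + 9) = 97.44 dB.

97.4 dB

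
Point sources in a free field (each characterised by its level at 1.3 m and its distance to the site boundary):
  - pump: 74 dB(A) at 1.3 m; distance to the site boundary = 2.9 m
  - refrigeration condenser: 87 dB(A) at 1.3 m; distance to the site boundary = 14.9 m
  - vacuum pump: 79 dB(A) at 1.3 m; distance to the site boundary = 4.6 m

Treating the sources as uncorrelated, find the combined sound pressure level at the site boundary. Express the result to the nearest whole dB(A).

72 dB(A)

Apply inverse-square spreading to bring every level to the receiver, then sum 10^(L/10).
pump: 74 − 20·log₁₀(2.9/1.3) = 74 − 6.97 = 67.03 dB(A).
refrigeration condenser: 87 − 20·log₁₀(14.9/1.3) = 87 − 21.18 = 65.82 dB(A).
vacuum pump: 79 − 20·log₁₀(4.6/1.3) = 79 − 10.98 = 68.02 dB(A).
Σ 10^(L/10) = 1.521e+07 → L_total = 10·log₁₀(1.521e+07) = 71.82 dB(A).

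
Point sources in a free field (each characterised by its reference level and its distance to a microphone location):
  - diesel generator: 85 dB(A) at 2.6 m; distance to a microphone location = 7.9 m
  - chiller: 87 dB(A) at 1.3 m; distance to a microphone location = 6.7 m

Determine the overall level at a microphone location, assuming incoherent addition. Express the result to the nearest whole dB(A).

77 dB(A)

Propagate each source to the receiver with L = L_ref − 20·log₁₀(r/r_ref), then add intensities.
diesel generator: 85 − 20·log₁₀(7.9/2.6) = 85 − 9.65 = 75.35 dB(A).
chiller: 87 − 20·log₁₀(6.7/1.3) = 87 − 14.24 = 72.76 dB(A).
Σ 10^(L/10) = 5.312e+07 → L_total = 10·log₁₀(5.312e+07) = 77.25 dB(A).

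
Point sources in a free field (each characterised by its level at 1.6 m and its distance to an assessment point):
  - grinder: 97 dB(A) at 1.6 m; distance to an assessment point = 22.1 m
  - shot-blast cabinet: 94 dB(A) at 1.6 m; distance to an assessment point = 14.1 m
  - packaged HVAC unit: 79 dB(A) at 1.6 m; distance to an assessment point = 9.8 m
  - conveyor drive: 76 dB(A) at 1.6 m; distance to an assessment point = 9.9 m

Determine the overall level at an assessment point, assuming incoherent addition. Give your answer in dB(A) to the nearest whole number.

Propagate each source to the receiver with L = L_ref − 20·log₁₀(r/r_ref), then add intensities.
grinder: 97 − 20·log₁₀(22.1/1.6) = 97 − 22.81 = 74.19 dB(A).
shot-blast cabinet: 94 − 20·log₁₀(14.1/1.6) = 94 − 18.90 = 75.10 dB(A).
packaged HVAC unit: 79 − 20·log₁₀(9.8/1.6) = 79 − 15.74 = 63.26 dB(A).
conveyor drive: 76 − 20·log₁₀(9.9/1.6) = 76 − 15.83 = 60.17 dB(A).
Σ 10^(L/10) = 6.177e+07 → L_total = 10·log₁₀(6.177e+07) = 77.91 dB(A).

78 dB(A)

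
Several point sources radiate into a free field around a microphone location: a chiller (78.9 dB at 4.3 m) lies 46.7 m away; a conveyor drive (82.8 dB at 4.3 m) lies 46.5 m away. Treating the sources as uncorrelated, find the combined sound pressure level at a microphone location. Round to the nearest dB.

64 dB

First find each source's level at the receiver (point-source: −20·log₁₀(r/r_ref)), then combine on an intensity basis.
chiller: 78.9 − 20·log₁₀(46.7/4.3) = 78.9 − 20.72 = 58.18 dB.
conveyor drive: 82.8 − 20·log₁₀(46.5/4.3) = 82.8 − 20.68 = 62.12 dB.
Σ 10^(L/10) = 2.288e+06 → L_total = 10·log₁₀(2.288e+06) = 63.59 dB.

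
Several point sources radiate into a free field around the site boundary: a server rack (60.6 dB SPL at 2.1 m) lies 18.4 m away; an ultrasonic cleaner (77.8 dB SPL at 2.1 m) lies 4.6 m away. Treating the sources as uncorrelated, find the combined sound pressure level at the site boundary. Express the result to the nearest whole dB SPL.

71 dB SPL

Apply inverse-square spreading to bring every level to the receiver, then sum 10^(L/10).
server rack: 60.6 − 20·log₁₀(18.4/2.1) = 60.6 − 18.85 = 41.75 dB SPL.
ultrasonic cleaner: 77.8 − 20·log₁₀(4.6/2.1) = 77.8 − 6.81 = 70.99 dB SPL.
Σ 10^(L/10) = 1.257e+07 → L_total = 10·log₁₀(1.257e+07) = 70.99 dB SPL.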